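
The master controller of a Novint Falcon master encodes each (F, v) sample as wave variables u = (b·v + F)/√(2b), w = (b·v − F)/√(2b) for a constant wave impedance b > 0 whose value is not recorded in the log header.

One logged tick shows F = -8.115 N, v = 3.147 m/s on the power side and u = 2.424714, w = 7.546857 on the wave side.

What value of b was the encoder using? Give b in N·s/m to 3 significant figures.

b = 5.02 N·s/m

u + w = 9.971571;  u + w = √(2b)·v, so √(2b) = 9.971571/3.147 = 3.168596.
b = (√(2b))²/2 = 10.039999/2 = 5.020000.
(Check via u − w = 2F/√(2b): u − w = -5.122143, 2F/√(2b) = -5.122143.)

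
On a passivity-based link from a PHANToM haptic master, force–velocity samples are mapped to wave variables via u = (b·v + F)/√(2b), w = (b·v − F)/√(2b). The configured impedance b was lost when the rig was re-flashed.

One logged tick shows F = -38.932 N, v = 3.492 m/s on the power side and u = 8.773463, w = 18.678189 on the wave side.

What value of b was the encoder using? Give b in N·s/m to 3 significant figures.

b = 30.9 N·s/m

u + w = 27.451652;  u + w = √(2b)·v, so √(2b) = 27.451652/3.492 = 7.861298.
b = (√(2b))²/2 = 61.800003/2 = 30.900002.
(Check via u − w = 2F/√(2b): u − w = -9.904726, 2F/√(2b) = -9.904726.)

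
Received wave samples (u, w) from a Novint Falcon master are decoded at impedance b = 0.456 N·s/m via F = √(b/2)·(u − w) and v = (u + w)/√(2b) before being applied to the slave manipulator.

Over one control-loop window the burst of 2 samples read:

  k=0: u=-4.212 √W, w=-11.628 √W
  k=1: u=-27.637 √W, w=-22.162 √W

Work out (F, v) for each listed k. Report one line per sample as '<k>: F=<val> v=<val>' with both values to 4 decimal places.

0: F=3.5411 v=-16.5866
1: F=-2.6143 v=-52.1463

k=0: u−w=7.4160, u+w=-15.8400; √(b/2)=0.4775, √(2b)=0.9550; F=0.4775×7.416=3.5411, v=-15.8400/0.9550=-16.5866
k=1: u−w=-5.4750, u+w=-49.7990; √(b/2)=0.4775, √(2b)=0.9550; F=0.4775×(-5.475)=-2.6143, v=-49.7990/0.9550=-52.1463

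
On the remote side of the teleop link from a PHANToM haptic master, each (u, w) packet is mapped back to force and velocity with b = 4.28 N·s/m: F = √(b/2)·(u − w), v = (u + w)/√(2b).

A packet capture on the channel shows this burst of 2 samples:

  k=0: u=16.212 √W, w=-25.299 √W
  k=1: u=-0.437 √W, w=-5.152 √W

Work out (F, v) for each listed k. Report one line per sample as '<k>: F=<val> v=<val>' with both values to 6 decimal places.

k=0: u−w=41.511000, u+w=-9.087000; √(b/2)=1.462874, √(2b)=2.925748; F=1.462874×41.511=60.725358, v=-9.087000/2.925748=-3.105873
k=1: u−w=4.715000, u+w=-5.589000; √(b/2)=1.462874, √(2b)=2.925748; F=1.462874×4.715=6.897450, v=-5.589000/2.925748=-1.910281

0: F=60.725358 v=-3.105873
1: F=6.897450 v=-1.910281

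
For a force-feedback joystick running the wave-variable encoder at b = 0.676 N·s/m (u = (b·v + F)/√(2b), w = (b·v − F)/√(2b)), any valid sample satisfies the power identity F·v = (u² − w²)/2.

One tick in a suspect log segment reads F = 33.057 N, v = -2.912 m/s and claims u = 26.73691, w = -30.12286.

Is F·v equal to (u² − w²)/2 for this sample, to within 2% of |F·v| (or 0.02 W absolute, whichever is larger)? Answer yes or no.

F·v = 33.057×(-2.912) = -96.26198 W.
(u² − w²)/2 = (714.86236 − 907.38669)/2 = -96.26217 W.
|Δ| = 0.00019;  2% of max(1, |F·v|) = 1.92524.

yes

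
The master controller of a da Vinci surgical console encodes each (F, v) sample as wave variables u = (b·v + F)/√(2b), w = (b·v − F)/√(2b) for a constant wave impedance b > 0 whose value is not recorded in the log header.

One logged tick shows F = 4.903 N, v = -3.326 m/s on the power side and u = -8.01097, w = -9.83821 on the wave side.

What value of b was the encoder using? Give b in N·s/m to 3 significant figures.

u + w = -17.84918;  u + w = √(2b)·v, so √(2b) = -17.84918/(-3.326) = 5.36656.
b = (√(2b))²/2 = 28.79997/2 = 14.39999.
(Check via u − w = 2F/√(2b): u − w = 1.82724, 2F/√(2b) = 1.82724.)

b = 14.4 N·s/m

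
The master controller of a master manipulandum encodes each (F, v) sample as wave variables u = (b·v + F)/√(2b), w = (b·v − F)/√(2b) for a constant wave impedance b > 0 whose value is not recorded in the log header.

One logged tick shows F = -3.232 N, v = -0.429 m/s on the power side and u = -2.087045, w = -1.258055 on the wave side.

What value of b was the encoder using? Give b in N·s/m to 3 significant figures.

u + w = -3.345100;  u + w = √(2b)·v, so √(2b) = -3.345100/(-0.429) = 7.797436.
b = (√(2b))²/2 = 60.800007/2 = 30.400003.
(Check via u − w = 2F/√(2b): u − w = -0.828990, 2F/√(2b) = -0.828990.)

b = 30.4 N·s/m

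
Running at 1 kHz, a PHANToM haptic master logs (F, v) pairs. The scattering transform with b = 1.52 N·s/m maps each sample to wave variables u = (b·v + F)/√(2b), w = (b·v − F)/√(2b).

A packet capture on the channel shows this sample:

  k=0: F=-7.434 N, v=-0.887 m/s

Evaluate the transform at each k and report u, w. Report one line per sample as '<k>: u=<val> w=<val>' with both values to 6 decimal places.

0: u=-5.036960 w=3.490423

k=0: b·v=1.52×(-0.887)=-1.348240; √(2b)=1.743560; u=(-1.348240+(-7.434))/1.743560=-5.036960, w=(-1.348240−(-7.434))/1.743560=3.490423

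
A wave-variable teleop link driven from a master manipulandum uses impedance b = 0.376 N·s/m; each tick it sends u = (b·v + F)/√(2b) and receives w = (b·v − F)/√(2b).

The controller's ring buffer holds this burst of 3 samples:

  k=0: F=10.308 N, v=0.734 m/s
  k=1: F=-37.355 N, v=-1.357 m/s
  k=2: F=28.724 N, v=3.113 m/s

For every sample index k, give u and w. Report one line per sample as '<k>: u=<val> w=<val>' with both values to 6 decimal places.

k=0: b·v=0.376×0.734=0.275984; √(2b)=0.867179; u=(0.275984+10.308)/0.867179=12.205069, w=(0.275984−10.308)/0.867179=-11.568560
k=1: b·v=0.376×(-1.357)=-0.510232; √(2b)=0.867179; u=(-0.510232+(-37.355))/0.867179=-43.664823, w=(-0.510232−(-37.355))/0.867179=42.488060
k=2: b·v=0.376×3.113=1.170488; √(2b)=0.867179; u=(1.170488+28.724)/0.867179=34.473248, w=(1.170488−28.724)/0.867179=-31.773718

0: u=12.205069 w=-11.568560
1: u=-43.664823 w=42.488060
2: u=34.473248 w=-31.773718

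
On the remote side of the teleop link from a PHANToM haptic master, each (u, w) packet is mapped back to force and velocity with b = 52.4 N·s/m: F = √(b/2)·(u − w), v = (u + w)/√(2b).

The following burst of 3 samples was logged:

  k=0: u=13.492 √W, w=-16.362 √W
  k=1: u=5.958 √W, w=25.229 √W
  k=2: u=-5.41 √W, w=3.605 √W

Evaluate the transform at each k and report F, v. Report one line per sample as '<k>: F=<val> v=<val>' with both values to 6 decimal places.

0: F=152.810492 v=-0.280350
1: F=-98.640416 v=3.046442
2: F=-46.144121 v=-0.176318

k=0: u−w=29.854000, u+w=-2.870000; √(b/2)=5.118594, √(2b)=10.237187; F=5.118594×29.854=152.810492, v=-2.870000/10.237187=-0.280350
k=1: u−w=-19.271000, u+w=31.187000; √(b/2)=5.118594, √(2b)=10.237187; F=5.118594×(-19.271)=-98.640416, v=31.187000/10.237187=3.046442
k=2: u−w=-9.015000, u+w=-1.805000; √(b/2)=5.118594, √(2b)=10.237187; F=5.118594×(-9.015)=-46.144121, v=-1.805000/10.237187=-0.176318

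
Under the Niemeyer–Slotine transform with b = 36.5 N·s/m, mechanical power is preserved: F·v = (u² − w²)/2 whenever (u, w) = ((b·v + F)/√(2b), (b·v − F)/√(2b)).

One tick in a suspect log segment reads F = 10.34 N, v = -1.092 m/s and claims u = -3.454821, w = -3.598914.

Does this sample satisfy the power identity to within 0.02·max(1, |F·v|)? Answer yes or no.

F·v = 10.34×(-1.092) = -11.291280 W.
(u² − w²)/2 = (11.935788 − 12.952182)/2 = -0.508197 W.
|Δ| = 10.783083;  2% of max(1, |F·v|) = 0.225826.

no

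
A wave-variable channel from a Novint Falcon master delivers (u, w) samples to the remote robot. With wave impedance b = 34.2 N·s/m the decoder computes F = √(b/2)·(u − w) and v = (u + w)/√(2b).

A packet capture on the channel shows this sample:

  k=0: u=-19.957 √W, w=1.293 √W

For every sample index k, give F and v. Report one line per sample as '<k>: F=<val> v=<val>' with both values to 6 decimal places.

0: F=-87.873311 v=-2.256715

k=0: u−w=-21.250000, u+w=-18.664000; √(b/2)=4.135215, √(2b)=8.270429; F=4.135215×(-21.25)=-87.873311, v=-18.664000/8.270429=-2.256715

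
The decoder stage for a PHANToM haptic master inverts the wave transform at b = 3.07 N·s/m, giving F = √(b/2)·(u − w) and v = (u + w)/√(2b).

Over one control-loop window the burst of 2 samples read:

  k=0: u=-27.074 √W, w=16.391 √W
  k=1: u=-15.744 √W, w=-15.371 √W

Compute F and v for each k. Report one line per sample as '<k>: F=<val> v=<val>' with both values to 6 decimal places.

k=0: u−w=-43.465000, u+w=-10.683000; √(b/2)=1.238951, √(2b)=2.477902; F=1.238951×(-43.465)=-53.851013, v=-10.683000/2.477902=-4.311308
k=1: u−w=-0.373000, u+w=-31.115000; √(b/2)=1.238951, √(2b)=2.477902; F=1.238951×(-0.373)=-0.462129, v=-31.115000/2.477902=-12.556992

0: F=-53.851013 v=-4.311308
1: F=-0.462129 v=-12.556992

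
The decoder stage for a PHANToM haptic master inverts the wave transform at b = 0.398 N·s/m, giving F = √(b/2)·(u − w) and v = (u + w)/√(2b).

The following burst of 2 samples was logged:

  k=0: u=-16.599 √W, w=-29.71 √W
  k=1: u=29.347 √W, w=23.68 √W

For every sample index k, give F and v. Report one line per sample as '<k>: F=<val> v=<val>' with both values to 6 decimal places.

0: F=5.848741 v=-51.904961
1: F=2.528016 v=59.434761

k=0: u−w=13.111000, u+w=-46.309000; √(b/2)=0.446094, √(2b)=0.892188; F=0.446094×13.111=5.848741, v=-46.309000/0.892188=-51.904961
k=1: u−w=5.667000, u+w=53.027000; √(b/2)=0.446094, √(2b)=0.892188; F=0.446094×5.667=2.528016, v=53.027000/0.892188=59.434761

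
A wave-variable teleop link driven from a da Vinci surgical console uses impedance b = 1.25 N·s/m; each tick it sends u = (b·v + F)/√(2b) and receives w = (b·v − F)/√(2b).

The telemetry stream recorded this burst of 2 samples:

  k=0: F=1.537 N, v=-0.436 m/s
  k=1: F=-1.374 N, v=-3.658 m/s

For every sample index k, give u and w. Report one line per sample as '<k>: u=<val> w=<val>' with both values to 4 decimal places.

k=0: b·v=1.25×(-0.436)=-0.5450; √(2b)=1.5811; u=(-0.5450+1.537)/1.5811=0.6274, w=(-0.5450−1.537)/1.5811=-1.3168
k=1: b·v=1.25×(-3.658)=-4.5725; √(2b)=1.5811; u=(-4.5725+(-1.374))/1.5811=-3.7609, w=(-4.5725−(-1.374))/1.5811=-2.0229

0: u=0.6274 w=-1.3168
1: u=-3.7609 w=-2.0229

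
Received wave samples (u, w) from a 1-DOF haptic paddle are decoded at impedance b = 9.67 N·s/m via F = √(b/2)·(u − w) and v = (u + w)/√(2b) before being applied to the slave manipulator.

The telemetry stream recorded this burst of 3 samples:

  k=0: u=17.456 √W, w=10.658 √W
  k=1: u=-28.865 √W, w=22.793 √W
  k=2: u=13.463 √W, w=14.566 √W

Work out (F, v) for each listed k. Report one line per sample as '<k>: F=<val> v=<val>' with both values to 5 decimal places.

k=0: u−w=6.79800, u+w=28.11400; √(b/2)=2.19886, √(2b)=4.39773; F=2.19886×6.798=14.94787, v=28.11400/4.39773=6.39285
k=1: u−w=-51.65800, u+w=-6.07200; √(b/2)=2.19886, √(2b)=4.39773; F=2.19886×(-51.658)=-113.58888, v=-6.07200/4.39773=-1.38071
k=2: u−w=-1.10300, u+w=28.02900; √(b/2)=2.19886, √(2b)=4.39773; F=2.19886×(-1.103)=-2.42535, v=28.02900/4.39773=6.37352

0: F=14.94787 v=6.39285
1: F=-113.58888 v=-1.38071
2: F=-2.42535 v=6.37352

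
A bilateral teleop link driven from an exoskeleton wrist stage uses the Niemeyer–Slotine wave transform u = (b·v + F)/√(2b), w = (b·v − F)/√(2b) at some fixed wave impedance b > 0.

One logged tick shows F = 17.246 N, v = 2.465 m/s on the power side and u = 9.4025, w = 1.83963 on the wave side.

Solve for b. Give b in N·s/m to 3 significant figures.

u + w = 11.24213;  u + w = √(2b)·v, so √(2b) = 11.24213/2.465 = 4.56070.
b = (√(2b))²/2 = 20.80000/2 = 10.40000.
(Check via u − w = 2F/√(2b): u − w = 7.56287, 2F/√(2b) = 7.56287.)

b = 10.4 N·s/m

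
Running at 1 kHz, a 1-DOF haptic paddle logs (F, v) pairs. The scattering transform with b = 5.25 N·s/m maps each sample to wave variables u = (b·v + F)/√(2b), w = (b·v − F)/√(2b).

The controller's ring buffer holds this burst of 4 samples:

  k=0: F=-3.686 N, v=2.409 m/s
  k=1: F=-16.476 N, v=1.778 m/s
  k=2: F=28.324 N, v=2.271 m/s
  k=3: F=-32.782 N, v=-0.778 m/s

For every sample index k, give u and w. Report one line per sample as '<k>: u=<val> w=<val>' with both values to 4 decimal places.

k=0: b·v=5.25×2.409=12.6472; √(2b)=3.2404; u=(12.6472+(-3.686))/3.2404=2.7655, w=(12.6472−(-3.686))/3.2404=5.0406
k=1: b·v=5.25×1.778=9.3345; √(2b)=3.2404; u=(9.3345+(-16.476))/3.2404=-2.2039, w=(9.3345−(-16.476))/3.2404=7.9653
k=2: b·v=5.25×2.271=11.9227; √(2b)=3.2404; u=(11.9227+28.324)/3.2404=12.4204, w=(11.9227−28.324)/3.2404=-5.0615
k=3: b·v=5.25×(-0.778)=-4.0845; √(2b)=3.2404; u=(-4.0845+(-32.782))/3.2404=-11.3772, w=(-4.0845−(-32.782))/3.2404=8.8562

0: u=2.7655 w=5.0406
1: u=-2.2039 w=7.9653
2: u=12.4204 w=-5.0615
3: u=-11.3772 w=8.8562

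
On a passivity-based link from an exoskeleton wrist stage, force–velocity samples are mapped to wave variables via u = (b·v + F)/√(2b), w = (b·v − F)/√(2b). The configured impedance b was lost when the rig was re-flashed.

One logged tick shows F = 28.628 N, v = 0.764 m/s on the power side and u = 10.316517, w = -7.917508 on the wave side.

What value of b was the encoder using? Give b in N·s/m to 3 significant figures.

b = 4.93 N·s/m

u + w = 2.399009;  u + w = √(2b)·v, so √(2b) = 2.399009/0.764 = 3.140064.
b = (√(2b))²/2 = 9.860003/2 = 4.930001.
(Check via u − w = 2F/√(2b): u − w = 18.234025, 2F/√(2b) = 18.234022.)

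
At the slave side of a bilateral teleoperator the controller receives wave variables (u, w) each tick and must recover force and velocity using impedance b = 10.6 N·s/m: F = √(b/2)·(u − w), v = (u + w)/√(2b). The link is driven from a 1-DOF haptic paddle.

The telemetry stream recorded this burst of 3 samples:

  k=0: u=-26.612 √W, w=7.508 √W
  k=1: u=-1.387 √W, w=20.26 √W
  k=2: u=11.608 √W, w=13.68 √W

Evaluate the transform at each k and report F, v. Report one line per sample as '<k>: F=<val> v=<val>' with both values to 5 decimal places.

k=0: u−w=-34.12000, u+w=-19.10400; √(b/2)=2.30217, √(2b)=4.60435; F=2.30217×(-34.12)=-78.55014, v=-19.10400/4.60435=-4.14912
k=1: u−w=-21.64700, u+w=18.87300; √(b/2)=2.30217, √(2b)=4.60435; F=2.30217×(-21.647)=-49.83514, v=18.87300/4.60435=4.09895
k=2: u−w=-2.07200, u+w=25.28800; √(b/2)=2.30217, √(2b)=4.60435; F=2.30217×(-2.072)=-4.77010, v=25.28800/4.60435=5.49220

0: F=-78.55014 v=-4.14912
1: F=-49.83514 v=4.09895
2: F=-4.77010 v=5.49220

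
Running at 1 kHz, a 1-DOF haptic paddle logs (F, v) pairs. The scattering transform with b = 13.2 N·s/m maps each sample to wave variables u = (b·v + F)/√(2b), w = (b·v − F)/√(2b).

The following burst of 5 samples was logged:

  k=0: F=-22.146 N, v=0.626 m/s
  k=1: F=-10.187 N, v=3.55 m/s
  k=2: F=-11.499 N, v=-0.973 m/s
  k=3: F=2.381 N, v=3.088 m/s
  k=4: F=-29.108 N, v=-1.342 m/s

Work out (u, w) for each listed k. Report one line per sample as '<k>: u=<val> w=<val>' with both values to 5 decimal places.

0: u=-2.70194 w=5.91838
1: u=7.13747 w=11.10276
2: u=-4.73767 w=-0.26169
3: u=8.39662 w=7.46981
4: u=-9.11280 w=2.21748

k=0: b·v=13.2×0.626=8.26320; √(2b)=5.13809; u=(8.26320+(-22.146))/5.13809=-2.70194, w=(8.26320−(-22.146))/5.13809=5.91838
k=1: b·v=13.2×3.55=46.86000; √(2b)=5.13809; u=(46.86000+(-10.187))/5.13809=7.13747, w=(46.86000−(-10.187))/5.13809=11.10276
k=2: b·v=13.2×(-0.973)=-12.84360; √(2b)=5.13809; u=(-12.84360+(-11.499))/5.13809=-4.73767, w=(-12.84360−(-11.499))/5.13809=-0.26169
k=3: b·v=13.2×3.088=40.76160; √(2b)=5.13809; u=(40.76160+2.381)/5.13809=8.39662, w=(40.76160−2.381)/5.13809=7.46981
k=4: b·v=13.2×(-1.342)=-17.71440; √(2b)=5.13809; u=(-17.71440+(-29.108))/5.13809=-9.11280, w=(-17.71440−(-29.108))/5.13809=2.21748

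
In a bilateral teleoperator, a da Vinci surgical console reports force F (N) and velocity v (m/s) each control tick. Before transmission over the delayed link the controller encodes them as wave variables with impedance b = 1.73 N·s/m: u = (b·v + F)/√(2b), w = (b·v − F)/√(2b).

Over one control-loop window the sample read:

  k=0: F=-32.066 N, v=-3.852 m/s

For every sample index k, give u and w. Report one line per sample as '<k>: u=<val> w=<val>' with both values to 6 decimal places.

0: u=-20.821355 w=13.656221

k=0: b·v=1.73×(-3.852)=-6.663960; √(2b)=1.860108; u=(-6.663960+(-32.066))/1.860108=-20.821355, w=(-6.663960−(-32.066))/1.860108=13.656221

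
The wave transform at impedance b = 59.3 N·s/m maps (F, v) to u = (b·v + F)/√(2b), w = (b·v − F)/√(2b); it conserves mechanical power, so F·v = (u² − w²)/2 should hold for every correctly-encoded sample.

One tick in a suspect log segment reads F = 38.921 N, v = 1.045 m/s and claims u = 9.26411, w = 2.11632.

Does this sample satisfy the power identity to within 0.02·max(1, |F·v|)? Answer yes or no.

yes

F·v = 38.921×1.045 = 40.6724 W.
(u² − w²)/2 = (85.8237 − 4.4788)/2 = 40.6725 W.
|Δ| = 0.0000;  2% of max(1, |F·v|) = 0.8134.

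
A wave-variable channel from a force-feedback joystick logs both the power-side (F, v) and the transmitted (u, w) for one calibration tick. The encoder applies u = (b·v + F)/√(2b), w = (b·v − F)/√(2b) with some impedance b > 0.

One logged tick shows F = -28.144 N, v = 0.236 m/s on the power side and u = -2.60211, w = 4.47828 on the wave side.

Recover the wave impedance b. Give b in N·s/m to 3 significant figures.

b = 31.6 N·s/m

u + w = 1.8762;  u + w = √(2b)·v, so √(2b) = 1.8762/0.236 = 7.9499.
b = (√(2b))²/2 = 63.2005/2 = 31.6002.
(Check via u − w = 2F/√(2b): u − w = -7.0804, 2F/√(2b) = -7.0804.)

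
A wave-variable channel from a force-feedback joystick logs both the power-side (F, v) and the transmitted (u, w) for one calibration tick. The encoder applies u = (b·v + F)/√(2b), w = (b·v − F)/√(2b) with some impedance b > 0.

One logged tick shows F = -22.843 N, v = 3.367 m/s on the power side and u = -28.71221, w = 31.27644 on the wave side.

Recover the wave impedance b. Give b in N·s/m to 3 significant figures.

b = 0.29 N·s/m

u + w = 2.56423;  u + w = √(2b)·v, so √(2b) = 2.56423/3.367 = 0.76158.
b = (√(2b))²/2 = 0.58000/2 = 0.29000.
(Check via u − w = 2F/√(2b): u − w = -59.98865, 2F/√(2b) = -59.98868.)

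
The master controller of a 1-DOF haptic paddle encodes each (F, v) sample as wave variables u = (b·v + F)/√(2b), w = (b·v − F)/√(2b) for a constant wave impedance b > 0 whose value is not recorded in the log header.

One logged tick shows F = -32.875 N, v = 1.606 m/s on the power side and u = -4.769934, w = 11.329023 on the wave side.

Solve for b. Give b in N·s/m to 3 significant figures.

u + w = 6.559089;  u + w = √(2b)·v, so √(2b) = 6.559089/1.606 = 4.084115.
b = (√(2b))²/2 = 16.679997/2 = 8.339998.
(Check via u − w = 2F/√(2b): u − w = -16.098957, 2F/√(2b) = -16.098958.)

b = 8.34 N·s/m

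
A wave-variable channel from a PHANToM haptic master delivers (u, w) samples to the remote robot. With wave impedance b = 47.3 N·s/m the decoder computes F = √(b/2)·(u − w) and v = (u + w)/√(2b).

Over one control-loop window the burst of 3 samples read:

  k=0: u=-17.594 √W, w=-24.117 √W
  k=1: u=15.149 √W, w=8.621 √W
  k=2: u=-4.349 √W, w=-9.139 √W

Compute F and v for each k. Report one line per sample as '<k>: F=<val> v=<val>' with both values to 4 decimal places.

0: F=31.7222 v=-4.2885
1: F=31.7465 v=2.4439
2: F=23.2944 v=-1.3868

k=0: u−w=6.5230, u+w=-41.7110; √(b/2)=4.8631, √(2b)=9.7263; F=4.8631×6.523=31.7222, v=-41.7110/9.7263=-4.2885
k=1: u−w=6.5280, u+w=23.7700; √(b/2)=4.8631, √(2b)=9.7263; F=4.8631×6.528=31.7465, v=23.7700/9.7263=2.4439
k=2: u−w=4.7900, u+w=-13.4880; √(b/2)=4.8631, √(2b)=9.7263; F=4.8631×4.79=23.2944, v=-13.4880/9.7263=-1.3868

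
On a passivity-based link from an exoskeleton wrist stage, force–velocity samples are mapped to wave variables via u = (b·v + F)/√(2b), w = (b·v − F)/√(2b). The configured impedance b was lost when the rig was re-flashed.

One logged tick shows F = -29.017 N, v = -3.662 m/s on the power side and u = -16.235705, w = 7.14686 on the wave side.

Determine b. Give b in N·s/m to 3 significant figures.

u + w = -9.088845;  u + w = √(2b)·v, so √(2b) = -9.088845/(-3.662) = 2.481935.
b = (√(2b))²/2 = 6.160000/2 = 3.080000.
(Check via u − w = 2F/√(2b): u − w = -23.382565, 2F/√(2b) = -23.382565.)

b = 3.08 N·s/m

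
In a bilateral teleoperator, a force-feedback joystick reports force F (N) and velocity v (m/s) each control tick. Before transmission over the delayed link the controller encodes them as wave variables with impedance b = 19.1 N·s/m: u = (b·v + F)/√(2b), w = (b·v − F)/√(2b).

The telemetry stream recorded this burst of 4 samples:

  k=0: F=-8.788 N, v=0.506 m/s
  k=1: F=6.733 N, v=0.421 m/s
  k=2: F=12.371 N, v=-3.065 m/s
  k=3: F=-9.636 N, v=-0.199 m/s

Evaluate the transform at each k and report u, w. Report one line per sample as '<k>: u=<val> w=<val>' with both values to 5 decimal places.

0: u=0.14183 w=2.98556
1: u=2.39039 w=0.21165
2: u=-7.47021 w=-11.47337
3: u=-2.17404 w=0.94410

k=0: b·v=19.1×0.506=9.66460; √(2b)=6.18061; u=(9.66460+(-8.788))/6.18061=0.14183, w=(9.66460−(-8.788))/6.18061=2.98556
k=1: b·v=19.1×0.421=8.04110; √(2b)=6.18061; u=(8.04110+6.733)/6.18061=2.39039, w=(8.04110−6.733)/6.18061=0.21165
k=2: b·v=19.1×(-3.065)=-58.54150; √(2b)=6.18061; u=(-58.54150+12.371)/6.18061=-7.47021, w=(-58.54150−12.371)/6.18061=-11.47337
k=3: b·v=19.1×(-0.199)=-3.80090; √(2b)=6.18061; u=(-3.80090+(-9.636))/6.18061=-2.17404, w=(-3.80090−(-9.636))/6.18061=0.94410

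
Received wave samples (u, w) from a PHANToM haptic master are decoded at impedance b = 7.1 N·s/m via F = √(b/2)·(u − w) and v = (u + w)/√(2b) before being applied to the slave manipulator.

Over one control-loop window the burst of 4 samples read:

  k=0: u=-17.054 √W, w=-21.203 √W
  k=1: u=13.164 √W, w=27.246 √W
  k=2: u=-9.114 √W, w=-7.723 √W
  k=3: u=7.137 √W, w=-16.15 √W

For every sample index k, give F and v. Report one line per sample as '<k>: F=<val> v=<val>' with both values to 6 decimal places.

k=0: u−w=4.149000, u+w=-38.257000; √(b/2)=1.884144, √(2b)=3.768289; F=1.884144×4.149=7.817315, v=-38.257000/3.768289=-10.152354
k=1: u−w=-14.082000, u+w=40.410000; √(b/2)=1.884144, √(2b)=3.768289; F=1.884144×(-14.082)=-26.532521, v=40.410000/3.768289=10.723701
k=2: u−w=-1.391000, u+w=-16.837000; √(b/2)=1.884144, √(2b)=3.768289; F=1.884144×(-1.391)=-2.620845, v=-16.837000/3.768289=-4.468076
k=3: u−w=23.287000, u+w=-9.013000; √(b/2)=1.884144, √(2b)=3.768289; F=1.884144×23.287=43.876070, v=-9.013000/3.768289=-2.391802

0: F=7.817315 v=-10.152354
1: F=-26.532521 v=10.723701
2: F=-2.620845 v=-4.468076
3: F=43.876070 v=-2.391802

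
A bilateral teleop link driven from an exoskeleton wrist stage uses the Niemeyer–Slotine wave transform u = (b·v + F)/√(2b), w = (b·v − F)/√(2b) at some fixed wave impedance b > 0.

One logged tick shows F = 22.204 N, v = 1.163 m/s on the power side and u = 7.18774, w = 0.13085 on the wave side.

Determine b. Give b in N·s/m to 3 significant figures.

u + w = 7.31859;  u + w = √(2b)·v, so √(2b) = 7.31859/1.163 = 6.29285.
b = (√(2b))²/2 = 39.60002/2 = 19.80001.
(Check via u − w = 2F/√(2b): u − w = 7.05689, 2F/√(2b) = 7.05689.)

b = 19.8 N·s/m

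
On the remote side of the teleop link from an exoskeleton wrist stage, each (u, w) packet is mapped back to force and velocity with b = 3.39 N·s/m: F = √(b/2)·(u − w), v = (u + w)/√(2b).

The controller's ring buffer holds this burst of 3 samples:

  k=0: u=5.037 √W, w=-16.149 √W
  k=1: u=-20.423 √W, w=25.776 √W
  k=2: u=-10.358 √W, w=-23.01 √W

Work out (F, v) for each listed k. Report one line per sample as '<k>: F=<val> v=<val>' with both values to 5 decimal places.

k=0: u−w=21.18600, u+w=-11.11200; √(b/2)=1.30192, √(2b)=2.60384; F=1.30192×21.186=27.58251, v=-11.11200/2.60384=-4.26754
k=1: u−w=-46.19900, u+w=5.35300; √(b/2)=1.30192, √(2b)=2.60384; F=1.30192×(-46.199)=-60.14748, v=5.35300/2.60384=2.05581
k=2: u−w=12.65200, u+w=-33.36800; √(b/2)=1.30192, √(2b)=2.60384; F=1.30192×12.652=16.47191, v=-33.36800/2.60384=-12.81490

0: F=27.58251 v=-4.26754
1: F=-60.14748 v=2.05581
2: F=16.47191 v=-12.81490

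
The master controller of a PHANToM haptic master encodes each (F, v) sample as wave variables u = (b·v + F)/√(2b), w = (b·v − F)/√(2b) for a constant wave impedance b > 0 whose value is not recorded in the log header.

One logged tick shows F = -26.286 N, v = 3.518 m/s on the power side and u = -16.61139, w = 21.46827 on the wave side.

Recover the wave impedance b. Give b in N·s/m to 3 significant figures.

b = 0.953 N·s/m

u + w = 4.85688;  u + w = √(2b)·v, so √(2b) = 4.85688/3.518 = 1.38058.
b = (√(2b))²/2 = 1.90600/2 = 0.95300.
(Check via u − w = 2F/√(2b): u − w = -38.07966, 2F/√(2b) = -38.07965.)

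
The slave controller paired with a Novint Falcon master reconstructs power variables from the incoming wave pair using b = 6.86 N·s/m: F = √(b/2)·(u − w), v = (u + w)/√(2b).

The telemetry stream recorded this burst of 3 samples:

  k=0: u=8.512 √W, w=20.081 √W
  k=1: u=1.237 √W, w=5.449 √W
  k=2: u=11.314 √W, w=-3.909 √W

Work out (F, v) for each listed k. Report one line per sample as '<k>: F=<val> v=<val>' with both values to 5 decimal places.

0: F=-21.42609 v=7.71938
1: F=-7.80073 v=1.80505
2: F=28.19339 v=1.99916

k=0: u−w=-11.56900, u+w=28.59300; √(b/2)=1.85203, √(2b)=3.70405; F=1.85203×(-11.569)=-21.42609, v=28.59300/3.70405=7.71938
k=1: u−w=-4.21200, u+w=6.68600; √(b/2)=1.85203, √(2b)=3.70405; F=1.85203×(-4.212)=-7.80073, v=6.68600/3.70405=1.80505
k=2: u−w=15.22300, u+w=7.40500; √(b/2)=1.85203, √(2b)=3.70405; F=1.85203×15.223=28.19339, v=7.40500/3.70405=1.99916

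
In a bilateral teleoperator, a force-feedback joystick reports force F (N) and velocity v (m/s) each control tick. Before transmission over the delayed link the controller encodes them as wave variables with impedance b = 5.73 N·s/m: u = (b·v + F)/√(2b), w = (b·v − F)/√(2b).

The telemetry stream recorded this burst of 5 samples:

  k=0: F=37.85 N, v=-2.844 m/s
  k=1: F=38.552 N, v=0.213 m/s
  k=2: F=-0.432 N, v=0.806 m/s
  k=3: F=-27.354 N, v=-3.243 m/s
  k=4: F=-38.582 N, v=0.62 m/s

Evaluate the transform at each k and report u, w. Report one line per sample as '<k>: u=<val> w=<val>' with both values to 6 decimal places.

k=0: b·v=5.73×(-2.844)=-16.296120; √(2b)=3.385262; u=(-16.296120+37.85)/3.385262=6.366975, w=(-16.296120−37.85)/3.385262=-15.994661
k=1: b·v=5.73×0.213=1.220490; √(2b)=3.385262; u=(1.220490+38.552)/3.385262=11.748718, w=(1.220490−38.552)/3.385262=-11.027657
k=2: b·v=5.73×0.806=4.618380; √(2b)=3.385262; u=(4.618380+(-0.432))/3.385262=1.236649, w=(4.618380−(-0.432))/3.385262=1.491873
k=3: b·v=5.73×(-3.243)=-18.582390; √(2b)=3.385262; u=(-18.582390+(-27.354))/3.385262=-13.569522, w=(-18.582390−(-27.354))/3.385262=2.591117
k=4: b·v=5.73×0.62=3.552600; √(2b)=3.385262; u=(3.552600+(-38.582))/3.385262=-10.347618, w=(3.552600−(-38.582))/3.385262=12.446481

0: u=6.366975 w=-15.994661
1: u=11.748718 w=-11.027657
2: u=1.236649 w=1.491873
3: u=-13.569522 w=2.591117
4: u=-10.347618 w=12.446481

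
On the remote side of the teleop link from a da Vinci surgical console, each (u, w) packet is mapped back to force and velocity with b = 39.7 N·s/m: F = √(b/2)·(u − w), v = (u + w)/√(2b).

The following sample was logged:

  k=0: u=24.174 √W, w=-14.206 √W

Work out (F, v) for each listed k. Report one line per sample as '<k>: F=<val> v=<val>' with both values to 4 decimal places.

k=0: u−w=38.3800, u+w=9.9680; √(b/2)=4.4553, √(2b)=8.9107; F=4.4553×38.38=170.9957, v=9.9680/8.9107=1.1187

0: F=170.9957 v=1.1187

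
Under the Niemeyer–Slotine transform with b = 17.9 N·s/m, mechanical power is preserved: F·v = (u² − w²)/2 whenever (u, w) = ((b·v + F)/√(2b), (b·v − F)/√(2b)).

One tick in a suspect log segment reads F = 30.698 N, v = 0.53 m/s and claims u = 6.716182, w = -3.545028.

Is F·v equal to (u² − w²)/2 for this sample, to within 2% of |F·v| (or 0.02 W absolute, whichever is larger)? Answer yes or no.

yes

F·v = 30.698×0.53 = 16.269940 W.
(u² − w²)/2 = (45.107101 − 12.567224)/2 = 16.269939 W.
|Δ| = 0.000001;  2% of max(1, |F·v|) = 0.325399.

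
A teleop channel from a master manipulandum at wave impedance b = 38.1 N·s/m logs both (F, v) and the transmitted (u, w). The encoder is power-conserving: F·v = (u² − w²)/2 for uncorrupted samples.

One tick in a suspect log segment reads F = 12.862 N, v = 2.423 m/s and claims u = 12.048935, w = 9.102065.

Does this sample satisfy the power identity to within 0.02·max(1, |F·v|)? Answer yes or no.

F·v = 12.862×2.423 = 31.164626 W.
(u² − w²)/2 = (145.176835 − 82.847587)/2 = 31.164624 W.
|Δ| = 0.000002;  2% of max(1, |F·v|) = 0.623293.

yes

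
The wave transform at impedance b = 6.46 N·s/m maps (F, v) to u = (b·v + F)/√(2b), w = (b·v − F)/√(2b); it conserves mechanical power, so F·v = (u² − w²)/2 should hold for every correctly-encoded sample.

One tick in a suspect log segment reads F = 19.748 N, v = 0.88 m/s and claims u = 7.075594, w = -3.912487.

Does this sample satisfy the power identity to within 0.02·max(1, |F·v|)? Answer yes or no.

F·v = 19.748×0.88 = 17.378240 W.
(u² − w²)/2 = (50.064030 − 15.307555)/2 = 17.378238 W.
|Δ| = 0.000002;  2% of max(1, |F·v|) = 0.347565.

yes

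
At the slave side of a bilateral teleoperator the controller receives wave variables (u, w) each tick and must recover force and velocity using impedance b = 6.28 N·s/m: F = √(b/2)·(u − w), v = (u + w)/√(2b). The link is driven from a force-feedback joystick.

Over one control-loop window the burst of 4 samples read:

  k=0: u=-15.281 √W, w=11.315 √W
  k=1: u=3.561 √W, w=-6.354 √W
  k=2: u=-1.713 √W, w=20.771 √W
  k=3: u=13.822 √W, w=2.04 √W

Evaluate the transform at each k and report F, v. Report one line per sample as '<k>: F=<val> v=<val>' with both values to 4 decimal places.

0: F=-47.1282 v=-1.1191
1: F=17.5694 v=-0.7881
2: F=-39.8417 v=5.3775
3: F=20.8778 v=4.4757

k=0: u−w=-26.5960, u+w=-3.9660; √(b/2)=1.7720, √(2b)=3.5440; F=1.7720×(-26.596)=-47.1282, v=-3.9660/3.5440=-1.1191
k=1: u−w=9.9150, u+w=-2.7930; √(b/2)=1.7720, √(2b)=3.5440; F=1.7720×9.915=17.5694, v=-2.7930/3.5440=-0.7881
k=2: u−w=-22.4840, u+w=19.0580; √(b/2)=1.7720, √(2b)=3.5440; F=1.7720×(-22.484)=-39.8417, v=19.0580/3.5440=5.3775
k=3: u−w=11.7820, u+w=15.8620; √(b/2)=1.7720, √(2b)=3.5440; F=1.7720×11.782=20.8778, v=15.8620/3.5440=4.4757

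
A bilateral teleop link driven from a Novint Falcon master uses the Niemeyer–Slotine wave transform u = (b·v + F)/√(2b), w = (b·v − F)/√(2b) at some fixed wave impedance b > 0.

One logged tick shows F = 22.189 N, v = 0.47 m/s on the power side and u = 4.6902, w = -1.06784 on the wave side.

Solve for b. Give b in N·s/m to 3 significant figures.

u + w = 3.6224;  u + w = √(2b)·v, so √(2b) = 3.6224/0.47 = 7.7071.
b = (√(2b))²/2 = 59.4001/2 = 29.7001.
(Check via u − w = 2F/√(2b): u − w = 5.7580, 2F/√(2b) = 5.7580.)

b = 29.7 N·s/m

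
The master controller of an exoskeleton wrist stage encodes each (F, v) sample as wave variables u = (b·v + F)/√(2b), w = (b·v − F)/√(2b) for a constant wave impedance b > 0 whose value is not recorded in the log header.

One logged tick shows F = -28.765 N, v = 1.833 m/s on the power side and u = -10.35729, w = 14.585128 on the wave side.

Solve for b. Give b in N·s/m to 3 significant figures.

b = 2.66 N·s/m

u + w = 4.227838;  u + w = √(2b)·v, so √(2b) = 4.227838/1.833 = 2.306513.
b = (√(2b))²/2 = 5.320001/2 = 2.660001.
(Check via u − w = 2F/√(2b): u − w = -24.942418, 2F/√(2b) = -24.942415.)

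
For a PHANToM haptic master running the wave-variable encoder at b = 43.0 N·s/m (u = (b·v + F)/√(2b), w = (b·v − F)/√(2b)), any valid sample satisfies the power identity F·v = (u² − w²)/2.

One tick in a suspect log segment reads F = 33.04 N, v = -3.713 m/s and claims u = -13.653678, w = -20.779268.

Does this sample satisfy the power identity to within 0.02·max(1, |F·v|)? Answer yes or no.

F·v = 33.04×(-3.713) = -122.677520 W.
(u² − w²)/2 = (186.422923 − 431.777979)/2 = -122.677528 W.
|Δ| = 0.000008;  2% of max(1, |F·v|) = 2.453550.

yes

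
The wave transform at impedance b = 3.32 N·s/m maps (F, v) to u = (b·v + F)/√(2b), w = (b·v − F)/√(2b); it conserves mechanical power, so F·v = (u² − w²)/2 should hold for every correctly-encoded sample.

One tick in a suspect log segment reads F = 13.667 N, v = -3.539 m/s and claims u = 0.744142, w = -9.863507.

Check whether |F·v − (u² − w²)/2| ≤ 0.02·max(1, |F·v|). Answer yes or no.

F·v = 13.667×(-3.539) = -48.367513 W.
(u² − w²)/2 = (0.553747 − 97.288770)/2 = -48.367512 W.
|Δ| = 0.000001;  2% of max(1, |F·v|) = 0.967350.

yes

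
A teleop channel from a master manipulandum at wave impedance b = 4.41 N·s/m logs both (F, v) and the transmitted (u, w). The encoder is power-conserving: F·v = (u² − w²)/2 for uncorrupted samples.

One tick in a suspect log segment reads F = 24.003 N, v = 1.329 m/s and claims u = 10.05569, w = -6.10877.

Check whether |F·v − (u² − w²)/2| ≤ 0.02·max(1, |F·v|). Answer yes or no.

F·v = 24.003×1.329 = 31.9000 W.
(u² − w²)/2 = (101.1169 − 37.3171)/2 = 31.8999 W.
|Δ| = 0.0001;  2% of max(1, |F·v|) = 0.6380.

yes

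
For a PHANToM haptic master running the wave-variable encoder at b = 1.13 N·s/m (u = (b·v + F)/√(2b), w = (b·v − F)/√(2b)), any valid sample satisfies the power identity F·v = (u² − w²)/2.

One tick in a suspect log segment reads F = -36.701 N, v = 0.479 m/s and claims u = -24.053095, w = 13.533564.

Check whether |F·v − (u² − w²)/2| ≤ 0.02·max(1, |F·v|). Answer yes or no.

no

F·v = (-36.701)×0.479 = -17.579779 W.
(u² − w²)/2 = (578.551379 − 183.157355)/2 = 197.697012 W.
|Δ| = 215.276791;  2% of max(1, |F·v|) = 0.351596.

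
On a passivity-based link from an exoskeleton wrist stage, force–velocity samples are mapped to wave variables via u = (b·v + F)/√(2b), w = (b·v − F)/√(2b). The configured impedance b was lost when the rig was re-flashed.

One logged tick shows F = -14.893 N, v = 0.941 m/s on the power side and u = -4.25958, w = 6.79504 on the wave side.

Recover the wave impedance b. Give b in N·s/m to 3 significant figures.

b = 3.63 N·s/m

u + w = 2.5355;  u + w = √(2b)·v, so √(2b) = 2.5355/0.941 = 2.6944.
b = (√(2b))²/2 = 7.2600/2 = 3.6300.
(Check via u − w = 2F/√(2b): u − w = -11.0546, 2F/√(2b) = -11.0547.)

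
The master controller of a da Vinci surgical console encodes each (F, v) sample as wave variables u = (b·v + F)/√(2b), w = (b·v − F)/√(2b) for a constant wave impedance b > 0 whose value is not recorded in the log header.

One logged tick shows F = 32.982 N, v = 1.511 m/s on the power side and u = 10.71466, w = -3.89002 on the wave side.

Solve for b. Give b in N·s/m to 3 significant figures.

u + w = 6.82464;  u + w = √(2b)·v, so √(2b) = 6.82464/1.511 = 4.51664.
b = (√(2b))²/2 = 20.40002/2 = 10.20001.
(Check via u − w = 2F/√(2b): u − w = 14.60468, 2F/√(2b) = 14.60467.)

b = 10.2 N·s/m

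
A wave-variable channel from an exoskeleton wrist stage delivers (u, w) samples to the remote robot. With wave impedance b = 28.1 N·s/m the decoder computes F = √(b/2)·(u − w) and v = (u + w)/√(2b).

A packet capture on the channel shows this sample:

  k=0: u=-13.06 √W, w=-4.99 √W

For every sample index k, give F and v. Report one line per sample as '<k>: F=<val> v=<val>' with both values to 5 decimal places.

0: F=-30.24905 v=-2.40774

k=0: u−w=-8.07000, u+w=-18.05000; √(b/2)=3.74833, √(2b)=7.49667; F=3.74833×(-8.07)=-30.24905, v=-18.05000/7.49667=-2.40774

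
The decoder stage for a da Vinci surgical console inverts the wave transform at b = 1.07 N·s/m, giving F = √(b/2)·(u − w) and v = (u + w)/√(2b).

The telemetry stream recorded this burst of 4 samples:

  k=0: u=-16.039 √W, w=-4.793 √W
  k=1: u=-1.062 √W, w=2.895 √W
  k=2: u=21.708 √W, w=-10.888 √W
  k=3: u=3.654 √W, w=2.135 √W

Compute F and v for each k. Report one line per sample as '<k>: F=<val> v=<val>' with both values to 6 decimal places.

0: F=-8.225740 v=-14.240462
1: F=-2.894296 v=1.253013
2: F=23.841919 v=7.396400
3: F=1.111053 v=3.957279

k=0: u−w=-11.246000, u+w=-20.832000; √(b/2)=0.731437, √(2b)=1.462874; F=0.731437×(-11.246)=-8.225740, v=-20.832000/1.462874=-14.240462
k=1: u−w=-3.957000, u+w=1.833000; √(b/2)=0.731437, √(2b)=1.462874; F=0.731437×(-3.957)=-2.894296, v=1.833000/1.462874=1.253013
k=2: u−w=32.596000, u+w=10.820000; √(b/2)=0.731437, √(2b)=1.462874; F=0.731437×32.596=23.841919, v=10.820000/1.462874=7.396400
k=3: u−w=1.519000, u+w=5.789000; √(b/2)=0.731437, √(2b)=1.462874; F=0.731437×1.519=1.111053, v=5.789000/1.462874=3.957279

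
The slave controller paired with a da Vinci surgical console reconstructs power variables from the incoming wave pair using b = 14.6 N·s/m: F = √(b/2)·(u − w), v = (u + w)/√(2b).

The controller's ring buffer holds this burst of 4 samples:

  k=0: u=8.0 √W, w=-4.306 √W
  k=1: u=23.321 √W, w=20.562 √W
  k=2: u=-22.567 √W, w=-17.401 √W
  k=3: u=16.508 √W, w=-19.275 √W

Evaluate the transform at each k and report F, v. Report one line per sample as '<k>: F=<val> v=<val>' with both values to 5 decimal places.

k=0: u−w=12.30600, u+w=3.69400; √(b/2)=2.70185, √(2b)=5.40370; F=2.70185×12.306=33.24898, v=3.69400/5.40370=0.68361
k=1: u−w=2.75900, u+w=43.88300; √(b/2)=2.70185, √(2b)=5.40370; F=2.70185×2.759=7.45441, v=43.88300/5.40370=8.12091
k=2: u−w=-5.16600, u+w=-39.96800; √(b/2)=2.70185, √(2b)=5.40370; F=2.70185×(-5.166)=-13.95776, v=-39.96800/5.40370=-7.39641
k=3: u−w=35.78300, u+w=-2.76700; √(b/2)=2.70185, √(2b)=5.40370; F=2.70185×35.783=96.68034, v=-2.76700/5.40370=-0.51206

0: F=33.24898 v=0.68361
1: F=7.45441 v=8.12091
2: F=-13.95776 v=-7.39641
3: F=96.68034 v=-0.51206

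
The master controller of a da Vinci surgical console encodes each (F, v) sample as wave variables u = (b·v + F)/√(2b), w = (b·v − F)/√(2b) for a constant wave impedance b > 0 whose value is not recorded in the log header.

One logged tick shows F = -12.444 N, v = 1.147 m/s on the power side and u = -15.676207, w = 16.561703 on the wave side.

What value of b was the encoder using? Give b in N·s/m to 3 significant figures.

b = 0.298 N·s/m

u + w = 0.885496;  u + w = √(2b)·v, so √(2b) = 0.885496/1.147 = 0.772010.
b = (√(2b))²/2 = 0.596000/2 = 0.298000.
(Check via u − w = 2F/√(2b): u − w = -32.237910, 2F/√(2b) = -32.237905.)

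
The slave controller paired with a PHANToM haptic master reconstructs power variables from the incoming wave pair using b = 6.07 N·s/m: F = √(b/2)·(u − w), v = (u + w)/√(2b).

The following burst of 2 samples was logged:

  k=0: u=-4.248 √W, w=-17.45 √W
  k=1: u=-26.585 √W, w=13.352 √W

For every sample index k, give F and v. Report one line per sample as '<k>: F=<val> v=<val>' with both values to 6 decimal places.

k=0: u−w=13.202000, u+w=-21.698000; √(b/2)=1.742125, √(2b)=3.484250; F=1.742125×13.202=22.999536, v=-21.698000/3.484250=-6.227452
k=1: u−w=-39.937000, u+w=-13.233000; √(b/2)=1.742125, √(2b)=3.484250; F=1.742125×(-39.937)=-69.575252, v=-13.233000/3.484250=-3.797948

0: F=22.999536 v=-6.227452
1: F=-69.575252 v=-3.797948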